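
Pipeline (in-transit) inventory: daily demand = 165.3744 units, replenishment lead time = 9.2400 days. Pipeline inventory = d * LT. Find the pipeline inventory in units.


Pipeline = 165.3744 * 9.2400 = 1528.0595

1528.0595 units


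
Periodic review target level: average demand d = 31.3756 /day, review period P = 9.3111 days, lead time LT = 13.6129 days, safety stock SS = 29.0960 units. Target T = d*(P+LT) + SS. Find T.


P + LT = 22.9240
d*(P+LT) = 31.3756 * 22.9240 = 719.2543
T = 719.2543 + 29.0960 = 748.3503

748.3503 units


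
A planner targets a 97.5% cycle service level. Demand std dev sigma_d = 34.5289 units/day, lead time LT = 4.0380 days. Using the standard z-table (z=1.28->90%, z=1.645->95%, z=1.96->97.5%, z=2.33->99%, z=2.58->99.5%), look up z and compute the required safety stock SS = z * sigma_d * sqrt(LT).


From the table, SL = 97.5% corresponds to z = 1.96
sqrt(LT) = sqrt(4.0380) = 2.0095
SS = 1.96 * 34.5289 * 2.0095 = 135.9947

135.9947 units


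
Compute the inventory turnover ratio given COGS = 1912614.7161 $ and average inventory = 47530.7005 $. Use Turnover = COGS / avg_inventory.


Turnover = 1912614.7161 / 47530.7005 = 40.2396

40.2396


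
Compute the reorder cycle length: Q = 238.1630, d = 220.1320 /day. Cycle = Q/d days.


Cycle = 238.1630 / 220.1320 = 1.0819

1.0819 days


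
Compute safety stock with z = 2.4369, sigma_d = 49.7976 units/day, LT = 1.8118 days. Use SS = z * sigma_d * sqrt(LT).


sqrt(LT) = sqrt(1.8118) = 1.3460
SS = 2.4369 * 49.7976 * 1.3460 = 163.3433

163.3433 units


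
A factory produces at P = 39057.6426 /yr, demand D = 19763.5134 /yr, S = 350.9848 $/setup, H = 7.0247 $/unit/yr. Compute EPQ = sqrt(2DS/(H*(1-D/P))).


1 - D/P = 1 - 0.5060 = 0.4940
H*(1-D/P) = 3.4701
2DS = 13873385.5960
EPQ = sqrt(3997933.0775) = 1999.4832

1999.4832 units


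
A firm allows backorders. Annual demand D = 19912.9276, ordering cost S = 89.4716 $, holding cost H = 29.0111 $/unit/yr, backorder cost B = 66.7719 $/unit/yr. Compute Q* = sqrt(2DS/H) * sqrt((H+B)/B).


sqrt(2DS/H) = 350.4637
sqrt((H+B)/B) = 1.1977
Q* = 350.4637 * 1.1977 = 419.7497

419.7497 units


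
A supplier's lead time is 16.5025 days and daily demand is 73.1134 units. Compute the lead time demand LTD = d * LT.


LTD = 73.1134 * 16.5025 = 1206.5539

1206.5539 units


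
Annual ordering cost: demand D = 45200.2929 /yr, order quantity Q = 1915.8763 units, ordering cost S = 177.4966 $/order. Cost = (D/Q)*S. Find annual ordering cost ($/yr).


Number of orders = D/Q = 23.5925
Cost = 23.5925 * 177.4966 = 4187.5868

4187.5868 $/yr


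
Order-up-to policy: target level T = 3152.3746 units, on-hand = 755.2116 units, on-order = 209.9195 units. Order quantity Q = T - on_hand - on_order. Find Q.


Inventory position = OH + OO = 755.2116 + 209.9195 = 965.1311
Q = 3152.3746 - 965.1311 = 2187.2435

2187.2435 units


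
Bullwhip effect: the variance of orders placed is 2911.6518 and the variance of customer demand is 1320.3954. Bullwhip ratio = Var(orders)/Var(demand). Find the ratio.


BW = 2911.6518 / 1320.3954 = 2.2051

2.2051


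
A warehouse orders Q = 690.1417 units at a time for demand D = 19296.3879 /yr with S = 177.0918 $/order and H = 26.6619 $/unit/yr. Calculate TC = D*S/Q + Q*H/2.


Ordering cost = D*S/Q = 4951.4934
Holding cost = Q*H/2 = 9200.2445
TC = 4951.4934 + 9200.2445 = 14151.7379

14151.7379 $/yr


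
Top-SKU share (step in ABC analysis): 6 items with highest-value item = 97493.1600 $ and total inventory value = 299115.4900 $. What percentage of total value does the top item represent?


Top item = 97493.1600
Total = 299115.4900
Percentage = 97493.1600 / 299115.4900 * 100 = 32.5938

32.5938%


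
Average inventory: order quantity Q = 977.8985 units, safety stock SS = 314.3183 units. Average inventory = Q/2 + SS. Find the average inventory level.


Q/2 = 488.9493
Avg = 488.9493 + 314.3183 = 803.2676

803.2676 units


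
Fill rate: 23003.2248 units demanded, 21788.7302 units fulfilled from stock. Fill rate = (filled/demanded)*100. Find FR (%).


FR = 21788.7302 / 23003.2248 * 100 = 94.7203

94.7203%


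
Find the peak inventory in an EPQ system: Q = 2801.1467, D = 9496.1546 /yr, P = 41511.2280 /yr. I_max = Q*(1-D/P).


D/P = 0.2288
1 - D/P = 0.7712
I_max = 2801.1467 * 0.7712 = 2160.3533

2160.3533 units


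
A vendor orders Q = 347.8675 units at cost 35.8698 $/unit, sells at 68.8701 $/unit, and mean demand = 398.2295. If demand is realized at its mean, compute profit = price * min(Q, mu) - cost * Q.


Sales at mu = min(347.8675, 398.2295) = 347.8675
Revenue = 68.8701 * 347.8675 = 23957.6695
Total cost = 35.8698 * 347.8675 = 12477.9377
Profit = 23957.6695 - 12477.9377 = 11479.7319

11479.7319 $


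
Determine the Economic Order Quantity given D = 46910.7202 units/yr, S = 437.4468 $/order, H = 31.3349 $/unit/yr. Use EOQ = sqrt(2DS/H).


2*D*S = 2 * 46910.7202 * 437.4468 = 41041888.8744
2*D*S/H = 1309782.0282
EOQ = sqrt(1309782.0282) = 1144.4571

1144.4571 units


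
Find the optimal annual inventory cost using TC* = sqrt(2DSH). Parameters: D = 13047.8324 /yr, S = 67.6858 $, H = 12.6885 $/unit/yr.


2*D*S*H = 22411773.0278
TC* = sqrt(22411773.0278) = 4734.1074

4734.1074 $/yr


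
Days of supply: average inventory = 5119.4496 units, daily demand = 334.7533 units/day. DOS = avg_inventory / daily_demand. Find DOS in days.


DOS = 5119.4496 / 334.7533 = 15.2932

15.2932 days


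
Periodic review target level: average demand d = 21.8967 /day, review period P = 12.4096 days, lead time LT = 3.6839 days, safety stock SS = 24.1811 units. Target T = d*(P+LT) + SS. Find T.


P + LT = 16.0935
d*(P+LT) = 21.8967 * 16.0935 = 352.3945
T = 352.3945 + 24.1811 = 376.5756

376.5756 units


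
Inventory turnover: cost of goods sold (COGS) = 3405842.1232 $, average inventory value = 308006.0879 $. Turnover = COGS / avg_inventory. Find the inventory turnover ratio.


Turnover = 3405842.1232 / 308006.0879 = 11.0577

11.0577


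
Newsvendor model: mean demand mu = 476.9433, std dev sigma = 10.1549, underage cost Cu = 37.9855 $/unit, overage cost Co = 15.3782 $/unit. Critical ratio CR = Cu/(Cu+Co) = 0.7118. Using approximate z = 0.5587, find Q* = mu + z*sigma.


CR = Cu/(Cu+Co) = 37.9855/(37.9855+15.3782) = 0.7118
z = 0.5587
Q* = 476.9433 + 0.5587 * 10.1549 = 482.6168

482.6168 units


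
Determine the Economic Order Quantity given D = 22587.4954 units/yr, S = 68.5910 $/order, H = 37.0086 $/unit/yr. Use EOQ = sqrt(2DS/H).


2*D*S = 2 * 22587.4954 * 68.5910 = 3098597.7940
2*D*S/H = 83726.4256
EOQ = sqrt(83726.4256) = 289.3552

289.3552 units


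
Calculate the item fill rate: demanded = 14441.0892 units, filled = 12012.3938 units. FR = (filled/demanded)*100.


FR = 12012.3938 / 14441.0892 * 100 = 83.1820

83.1820%


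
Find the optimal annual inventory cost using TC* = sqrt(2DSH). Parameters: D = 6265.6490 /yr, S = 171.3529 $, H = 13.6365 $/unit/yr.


2*D*S*H = 29281305.3519
TC* = sqrt(29281305.3519) = 5411.2203

5411.2203 $/yr


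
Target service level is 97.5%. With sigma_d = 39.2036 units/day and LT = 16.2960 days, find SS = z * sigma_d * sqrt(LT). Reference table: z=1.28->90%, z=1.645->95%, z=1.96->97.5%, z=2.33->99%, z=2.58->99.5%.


From the table, SL = 97.5% corresponds to z = 1.96
sqrt(LT) = sqrt(16.2960) = 4.0368
SS = 1.96 * 39.2036 * 4.0368 = 310.1862

310.1862 units


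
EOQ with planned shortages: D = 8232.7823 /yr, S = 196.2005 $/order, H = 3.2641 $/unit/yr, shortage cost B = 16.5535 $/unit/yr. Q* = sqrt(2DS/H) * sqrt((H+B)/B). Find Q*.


sqrt(2DS/H) = 994.8478
sqrt((H+B)/B) = 1.0942
Q* = 994.8478 * 1.0942 = 1088.5221

1088.5221 units


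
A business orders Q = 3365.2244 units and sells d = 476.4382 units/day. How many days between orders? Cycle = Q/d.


Cycle = 3365.2244 / 476.4382 = 7.0633

7.0633 days


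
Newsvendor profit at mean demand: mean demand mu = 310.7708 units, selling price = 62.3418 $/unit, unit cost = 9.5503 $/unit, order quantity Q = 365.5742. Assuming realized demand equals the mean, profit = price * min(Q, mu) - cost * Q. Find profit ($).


Sales at mu = min(365.5742, 310.7708) = 310.7708
Revenue = 62.3418 * 310.7708 = 19374.0111
Total cost = 9.5503 * 365.5742 = 3491.3433
Profit = 19374.0111 - 3491.3433 = 15882.6678

15882.6678 $


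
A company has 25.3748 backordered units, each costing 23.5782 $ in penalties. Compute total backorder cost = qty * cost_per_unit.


Total = 25.3748 * 23.5782 = 598.2921

598.2921 $


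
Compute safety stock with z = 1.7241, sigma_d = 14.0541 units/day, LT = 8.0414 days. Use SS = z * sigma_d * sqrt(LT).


sqrt(LT) = sqrt(8.0414) = 2.8357
SS = 1.7241 * 14.0541 * 2.8357 = 68.7118

68.7118 units


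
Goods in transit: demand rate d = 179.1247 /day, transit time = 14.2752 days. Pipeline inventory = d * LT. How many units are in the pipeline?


Pipeline = 179.1247 * 14.2752 = 2557.0409

2557.0409 units


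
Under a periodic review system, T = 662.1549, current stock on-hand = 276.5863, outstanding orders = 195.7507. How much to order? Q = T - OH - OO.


Inventory position = OH + OO = 276.5863 + 195.7507 = 472.3370
Q = 662.1549 - 472.3370 = 189.8179

189.8179 units


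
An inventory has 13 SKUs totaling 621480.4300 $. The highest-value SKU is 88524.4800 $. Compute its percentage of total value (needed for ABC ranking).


Top item = 88524.4800
Total = 621480.4300
Percentage = 88524.4800 / 621480.4300 * 100 = 14.2441

14.2441%


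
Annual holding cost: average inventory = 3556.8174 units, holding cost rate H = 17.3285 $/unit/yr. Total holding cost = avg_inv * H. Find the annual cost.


Cost = 3556.8174 * 17.3285 = 61634.3103

61634.3103 $/yr


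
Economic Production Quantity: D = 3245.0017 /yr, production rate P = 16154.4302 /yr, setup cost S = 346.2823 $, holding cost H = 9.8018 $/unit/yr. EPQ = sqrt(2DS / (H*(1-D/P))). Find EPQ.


1 - D/P = 1 - 0.2009 = 0.7991
H*(1-D/P) = 7.8329
2DS = 2247373.3044
EPQ = sqrt(286915.4987) = 535.6449

535.6449 units


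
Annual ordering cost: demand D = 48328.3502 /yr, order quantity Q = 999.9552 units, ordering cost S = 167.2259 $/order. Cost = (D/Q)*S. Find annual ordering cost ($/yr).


Number of orders = D/Q = 48.3305
Cost = 48.3305 * 167.2259 = 8082.1139

8082.1139 $/yr


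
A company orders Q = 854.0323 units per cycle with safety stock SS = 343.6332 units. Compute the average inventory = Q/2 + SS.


Q/2 = 427.0161
Avg = 427.0161 + 343.6332 = 770.6493

770.6493 units


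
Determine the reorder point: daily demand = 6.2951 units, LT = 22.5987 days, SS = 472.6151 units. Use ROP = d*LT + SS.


d*LT = 6.2951 * 22.5987 = 142.2611
ROP = 142.2611 + 472.6151 = 614.8762

614.8762 units


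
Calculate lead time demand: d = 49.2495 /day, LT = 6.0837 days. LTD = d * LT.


LTD = 49.2495 * 6.0837 = 299.6192

299.6192 units


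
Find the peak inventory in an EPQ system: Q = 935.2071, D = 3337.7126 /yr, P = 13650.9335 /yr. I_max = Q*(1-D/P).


D/P = 0.2445
1 - D/P = 0.7555
I_max = 935.2071 * 0.7555 = 706.5449

706.5449 units


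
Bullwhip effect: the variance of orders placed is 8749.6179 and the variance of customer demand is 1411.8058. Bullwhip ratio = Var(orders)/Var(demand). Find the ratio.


BW = 8749.6179 / 1411.8058 = 6.1975

6.1975


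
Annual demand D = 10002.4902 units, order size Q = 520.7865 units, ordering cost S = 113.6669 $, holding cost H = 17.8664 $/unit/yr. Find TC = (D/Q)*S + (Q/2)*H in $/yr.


Ordering cost = D*S/Q = 2183.1443
Holding cost = Q*H/2 = 4652.2900
TC = 2183.1443 + 4652.2900 = 6835.4342

6835.4342 $/yr


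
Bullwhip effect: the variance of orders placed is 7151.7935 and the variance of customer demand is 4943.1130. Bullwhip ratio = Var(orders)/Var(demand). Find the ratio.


BW = 7151.7935 / 4943.1130 = 1.4468

1.4468


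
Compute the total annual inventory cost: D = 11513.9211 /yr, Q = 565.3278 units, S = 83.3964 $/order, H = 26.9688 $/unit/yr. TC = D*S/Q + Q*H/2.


Ordering cost = D*S/Q = 1698.5182
Holding cost = Q*H/2 = 7623.1062
TC = 1698.5182 + 7623.1062 = 9321.6244

9321.6244 $/yr


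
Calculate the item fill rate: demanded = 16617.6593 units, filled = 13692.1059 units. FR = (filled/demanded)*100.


FR = 13692.1059 / 16617.6593 * 100 = 82.3949

82.3949%


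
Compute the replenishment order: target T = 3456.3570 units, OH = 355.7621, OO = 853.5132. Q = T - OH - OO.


Inventory position = OH + OO = 355.7621 + 853.5132 = 1209.2753
Q = 3456.3570 - 1209.2753 = 2247.0817

2247.0817 units


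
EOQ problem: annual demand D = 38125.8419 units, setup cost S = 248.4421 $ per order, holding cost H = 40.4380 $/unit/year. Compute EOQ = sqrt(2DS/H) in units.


2*D*S = 2 * 38125.8419 * 248.4421 = 18944128.4518
2*D*S/H = 468473.4273
EOQ = sqrt(468473.4273) = 684.4512

684.4512 units


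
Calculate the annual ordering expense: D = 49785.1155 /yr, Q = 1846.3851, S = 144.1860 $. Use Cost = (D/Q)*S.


Number of orders = D/Q = 26.9636
Cost = 26.9636 * 144.1860 = 3887.7679

3887.7679 $/yr


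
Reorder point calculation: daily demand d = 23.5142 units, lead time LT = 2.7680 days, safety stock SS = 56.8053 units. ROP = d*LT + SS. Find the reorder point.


d*LT = 23.5142 * 2.7680 = 65.0873
ROP = 65.0873 + 56.8053 = 121.8926

121.8926 units


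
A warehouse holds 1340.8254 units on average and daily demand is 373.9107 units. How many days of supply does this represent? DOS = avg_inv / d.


DOS = 1340.8254 / 373.9107 = 3.5860

3.5860 days


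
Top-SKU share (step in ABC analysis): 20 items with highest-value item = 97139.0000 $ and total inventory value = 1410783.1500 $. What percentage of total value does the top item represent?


Top item = 97139.0000
Total = 1410783.1500
Percentage = 97139.0000 / 1410783.1500 * 100 = 6.8855

6.8855%


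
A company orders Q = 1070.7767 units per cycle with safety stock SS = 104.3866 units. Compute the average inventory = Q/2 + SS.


Q/2 = 535.3883
Avg = 535.3883 + 104.3866 = 639.7749

639.7749 units


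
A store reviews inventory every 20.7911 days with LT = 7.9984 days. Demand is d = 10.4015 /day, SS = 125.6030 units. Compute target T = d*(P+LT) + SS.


P + LT = 28.7895
d*(P+LT) = 10.4015 * 28.7895 = 299.4540
T = 299.4540 + 125.6030 = 425.0570

425.0570 units


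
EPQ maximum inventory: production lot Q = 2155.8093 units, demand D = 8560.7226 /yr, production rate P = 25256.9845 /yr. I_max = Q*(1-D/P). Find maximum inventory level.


D/P = 0.3389
1 - D/P = 0.6611
I_max = 2155.8093 * 0.6611 = 1425.1090

1425.1090 units


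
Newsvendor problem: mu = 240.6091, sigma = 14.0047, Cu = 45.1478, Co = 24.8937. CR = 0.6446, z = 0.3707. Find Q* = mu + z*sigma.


CR = Cu/(Cu+Co) = 45.1478/(45.1478+24.8937) = 0.6446
z = 0.3707
Q* = 240.6091 + 0.3707 * 14.0047 = 245.8006

245.8006 units


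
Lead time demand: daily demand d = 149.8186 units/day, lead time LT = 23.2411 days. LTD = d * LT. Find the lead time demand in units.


LTD = 149.8186 * 23.2411 = 3481.9491

3481.9491 units


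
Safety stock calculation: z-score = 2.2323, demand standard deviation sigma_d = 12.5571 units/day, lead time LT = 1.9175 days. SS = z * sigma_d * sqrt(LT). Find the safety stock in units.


sqrt(LT) = sqrt(1.9175) = 1.3847
SS = 2.2323 * 12.5571 * 1.3847 = 38.8159

38.8159 units


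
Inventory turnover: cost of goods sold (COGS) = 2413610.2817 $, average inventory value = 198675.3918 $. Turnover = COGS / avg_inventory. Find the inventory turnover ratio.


Turnover = 2413610.2817 / 198675.3918 = 12.1485

12.1485


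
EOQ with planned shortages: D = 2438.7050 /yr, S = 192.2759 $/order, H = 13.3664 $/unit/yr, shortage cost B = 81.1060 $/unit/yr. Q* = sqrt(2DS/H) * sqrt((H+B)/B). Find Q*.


sqrt(2DS/H) = 264.8804
sqrt((H+B)/B) = 1.0793
Q* = 264.8804 * 1.0793 = 285.8748

285.8748 units


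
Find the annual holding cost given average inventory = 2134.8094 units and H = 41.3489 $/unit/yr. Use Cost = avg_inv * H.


Cost = 2134.8094 * 41.3489 = 88272.0204

88272.0204 $/yr


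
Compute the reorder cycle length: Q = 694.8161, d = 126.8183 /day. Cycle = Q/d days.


Cycle = 694.8161 / 126.8183 = 5.4788

5.4788 days


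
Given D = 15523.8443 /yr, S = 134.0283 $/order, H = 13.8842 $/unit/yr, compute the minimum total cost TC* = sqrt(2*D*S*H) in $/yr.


2*D*S*H = 57775889.9667
TC* = sqrt(57775889.9667) = 7601.0453

7601.0453 $/yr


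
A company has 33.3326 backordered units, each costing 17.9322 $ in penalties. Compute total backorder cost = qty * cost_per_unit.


Total = 33.3326 * 17.9322 = 597.7268

597.7268 $


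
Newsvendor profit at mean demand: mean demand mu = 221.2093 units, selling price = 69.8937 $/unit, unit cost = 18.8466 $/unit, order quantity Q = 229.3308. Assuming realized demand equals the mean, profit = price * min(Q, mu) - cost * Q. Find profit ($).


Sales at mu = min(229.3308, 221.2093) = 221.2093
Revenue = 69.8937 * 221.2093 = 15461.1365
Total cost = 18.8466 * 229.3308 = 4322.1059
Profit = 15461.1365 - 4322.1059 = 11139.0306

11139.0306 $


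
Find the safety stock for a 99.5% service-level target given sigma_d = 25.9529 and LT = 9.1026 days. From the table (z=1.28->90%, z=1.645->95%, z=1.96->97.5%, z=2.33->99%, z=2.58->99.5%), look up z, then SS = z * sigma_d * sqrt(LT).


From the table, SL = 99.5% corresponds to z = 2.58
sqrt(LT) = sqrt(9.1026) = 3.0171
SS = 2.58 * 25.9529 * 3.0171 = 202.0172

202.0172 units


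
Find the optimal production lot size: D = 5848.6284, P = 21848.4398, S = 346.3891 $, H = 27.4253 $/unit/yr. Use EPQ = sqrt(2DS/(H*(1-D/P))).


1 - D/P = 1 - 0.2677 = 0.7323
H*(1-D/P) = 20.0838
2DS = 4051802.2554
EPQ = sqrt(201744.8332) = 449.1601

449.1601 units


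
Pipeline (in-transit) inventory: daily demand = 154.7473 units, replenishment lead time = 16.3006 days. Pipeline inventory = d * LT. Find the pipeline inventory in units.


Pipeline = 154.7473 * 16.3006 = 2522.4738

2522.4738 units


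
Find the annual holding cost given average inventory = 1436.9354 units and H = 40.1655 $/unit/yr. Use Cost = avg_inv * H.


Cost = 1436.9354 * 40.1655 = 57715.2288

57715.2288 $/yr


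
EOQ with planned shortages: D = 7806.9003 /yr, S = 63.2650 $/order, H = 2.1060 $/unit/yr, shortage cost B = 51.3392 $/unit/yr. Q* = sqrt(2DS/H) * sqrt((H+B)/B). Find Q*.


sqrt(2DS/H) = 684.8680
sqrt((H+B)/B) = 1.0203
Q* = 684.8680 * 1.0203 = 698.7739

698.7739 units


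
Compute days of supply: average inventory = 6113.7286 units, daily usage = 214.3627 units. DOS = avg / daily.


DOS = 6113.7286 / 214.3627 = 28.5205

28.5205 days


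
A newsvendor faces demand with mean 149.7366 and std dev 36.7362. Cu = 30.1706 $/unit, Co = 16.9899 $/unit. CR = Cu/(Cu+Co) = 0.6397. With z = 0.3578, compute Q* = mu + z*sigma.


CR = Cu/(Cu+Co) = 30.1706/(30.1706+16.9899) = 0.6397
z = 0.3578
Q* = 149.7366 + 0.3578 * 36.7362 = 162.8808

162.8808 units


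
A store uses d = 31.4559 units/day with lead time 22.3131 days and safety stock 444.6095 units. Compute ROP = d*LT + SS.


d*LT = 31.4559 * 22.3131 = 701.8786
ROP = 701.8786 + 444.6095 = 1146.4881

1146.4881 units


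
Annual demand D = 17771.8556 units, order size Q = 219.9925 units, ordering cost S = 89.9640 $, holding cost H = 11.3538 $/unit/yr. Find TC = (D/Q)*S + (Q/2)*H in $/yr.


Ordering cost = D*S/Q = 7267.6442
Holding cost = Q*H/2 = 1248.8754
TC = 7267.6442 + 1248.8754 = 8516.5196

8516.5196 $/yr


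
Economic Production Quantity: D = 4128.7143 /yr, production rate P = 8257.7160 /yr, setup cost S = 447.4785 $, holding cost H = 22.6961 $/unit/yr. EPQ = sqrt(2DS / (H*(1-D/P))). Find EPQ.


1 - D/P = 1 - 0.5000 = 0.5000
H*(1-D/P) = 11.3484
2DS = 3695021.7638
EPQ = sqrt(325597.1878) = 570.6112

570.6112 units


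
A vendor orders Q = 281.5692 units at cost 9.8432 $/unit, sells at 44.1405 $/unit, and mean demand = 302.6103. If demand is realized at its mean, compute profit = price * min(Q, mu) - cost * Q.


Sales at mu = min(281.5692, 302.6103) = 281.5692
Revenue = 44.1405 * 281.5692 = 12428.6053
Total cost = 9.8432 * 281.5692 = 2771.5419
Profit = 12428.6053 - 2771.5419 = 9657.0633

9657.0633 $


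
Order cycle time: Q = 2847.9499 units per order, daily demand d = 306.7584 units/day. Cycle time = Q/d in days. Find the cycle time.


Cycle = 2847.9499 / 306.7584 = 9.2840

9.2840 days


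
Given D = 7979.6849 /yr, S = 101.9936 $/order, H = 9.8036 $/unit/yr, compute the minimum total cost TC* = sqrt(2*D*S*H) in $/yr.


2*D*S*H = 15957844.9933
TC* = sqrt(15957844.9933) = 3994.7271

3994.7271 $/yr


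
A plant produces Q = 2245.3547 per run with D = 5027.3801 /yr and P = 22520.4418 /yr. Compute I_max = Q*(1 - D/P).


D/P = 0.2232
1 - D/P = 0.7768
I_max = 2245.3547 * 0.7768 = 1744.1100

1744.1100 units


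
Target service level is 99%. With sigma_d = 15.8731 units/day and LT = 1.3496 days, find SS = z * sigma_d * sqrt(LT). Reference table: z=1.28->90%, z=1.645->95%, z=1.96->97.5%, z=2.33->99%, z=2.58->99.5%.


From the table, SL = 99% corresponds to z = 2.33
sqrt(LT) = sqrt(1.3496) = 1.1617
SS = 2.33 * 15.8731 * 1.1617 = 42.9655

42.9655 units


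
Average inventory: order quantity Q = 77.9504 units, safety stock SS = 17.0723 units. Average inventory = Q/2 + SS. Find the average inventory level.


Q/2 = 38.9752
Avg = 38.9752 + 17.0723 = 56.0475

56.0475 units


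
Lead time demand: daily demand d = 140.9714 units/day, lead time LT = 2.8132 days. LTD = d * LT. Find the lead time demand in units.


LTD = 140.9714 * 2.8132 = 396.5807

396.5807 units


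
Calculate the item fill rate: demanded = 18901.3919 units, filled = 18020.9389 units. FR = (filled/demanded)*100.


FR = 18020.9389 / 18901.3919 * 100 = 95.3419

95.3419%


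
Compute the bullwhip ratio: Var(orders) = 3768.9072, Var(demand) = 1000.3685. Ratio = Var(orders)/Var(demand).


BW = 3768.9072 / 1000.3685 = 3.7675

3.7675


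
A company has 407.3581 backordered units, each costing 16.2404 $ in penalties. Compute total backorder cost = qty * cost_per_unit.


Total = 407.3581 * 16.2404 = 6615.6585

6615.6585 $


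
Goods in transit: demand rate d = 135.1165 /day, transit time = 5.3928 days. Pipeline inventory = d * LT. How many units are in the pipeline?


Pipeline = 135.1165 * 5.3928 = 728.6563

728.6563 units


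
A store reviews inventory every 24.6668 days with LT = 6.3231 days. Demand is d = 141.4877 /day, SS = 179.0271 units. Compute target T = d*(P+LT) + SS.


P + LT = 30.9899
d*(P+LT) = 141.4877 * 30.9899 = 4384.6897
T = 4384.6897 + 179.0271 = 4563.7168

4563.7168 units


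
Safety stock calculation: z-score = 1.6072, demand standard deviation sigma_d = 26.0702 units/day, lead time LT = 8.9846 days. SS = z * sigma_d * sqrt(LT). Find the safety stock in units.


sqrt(LT) = sqrt(8.9846) = 2.9974
SS = 1.6072 * 26.0702 * 2.9974 = 125.5925

125.5925 units


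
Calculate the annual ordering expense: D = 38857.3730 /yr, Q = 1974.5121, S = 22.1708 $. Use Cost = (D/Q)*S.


Number of orders = D/Q = 19.6795
Cost = 19.6795 * 22.1708 = 436.3098

436.3098 $/yr


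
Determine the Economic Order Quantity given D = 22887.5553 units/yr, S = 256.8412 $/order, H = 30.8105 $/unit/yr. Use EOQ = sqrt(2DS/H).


2*D*S = 2 * 22887.5553 * 256.8412 = 11756934.3366
2*D*S/H = 381588.5603
EOQ = sqrt(381588.5603) = 617.7285

617.7285 units


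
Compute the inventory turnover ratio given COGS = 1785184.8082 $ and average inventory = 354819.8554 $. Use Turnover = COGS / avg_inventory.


Turnover = 1785184.8082 / 354819.8554 = 5.0312

5.0312


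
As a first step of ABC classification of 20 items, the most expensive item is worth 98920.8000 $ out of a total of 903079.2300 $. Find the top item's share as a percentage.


Top item = 98920.8000
Total = 903079.2300
Percentage = 98920.8000 / 903079.2300 * 100 = 10.9537

10.9537%


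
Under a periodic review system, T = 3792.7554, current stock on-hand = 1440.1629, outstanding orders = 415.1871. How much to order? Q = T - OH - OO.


Inventory position = OH + OO = 1440.1629 + 415.1871 = 1855.3500
Q = 3792.7554 - 1855.3500 = 1937.4054

1937.4054 units


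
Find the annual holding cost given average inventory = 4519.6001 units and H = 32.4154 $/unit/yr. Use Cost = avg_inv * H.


Cost = 4519.6001 * 32.4154 = 146504.6451

146504.6451 $/yr


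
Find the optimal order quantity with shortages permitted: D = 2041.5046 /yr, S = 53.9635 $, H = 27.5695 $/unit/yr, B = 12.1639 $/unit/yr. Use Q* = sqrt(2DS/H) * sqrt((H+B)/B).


sqrt(2DS/H) = 89.3976
sqrt((H+B)/B) = 1.8073
Q* = 89.3976 * 1.8073 = 161.5724

161.5724 units


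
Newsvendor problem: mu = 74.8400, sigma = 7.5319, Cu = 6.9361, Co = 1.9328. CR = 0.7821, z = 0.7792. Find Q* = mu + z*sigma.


CR = Cu/(Cu+Co) = 6.9361/(6.9361+1.9328) = 0.7821
z = 0.7792
Q* = 74.8400 + 0.7792 * 7.5319 = 80.7089

80.7089 units


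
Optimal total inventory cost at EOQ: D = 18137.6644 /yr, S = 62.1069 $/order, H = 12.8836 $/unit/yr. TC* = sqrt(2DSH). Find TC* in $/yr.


2*D*S*H = 29026083.6646
TC* = sqrt(29026083.6646) = 5387.5861

5387.5861 $/yr


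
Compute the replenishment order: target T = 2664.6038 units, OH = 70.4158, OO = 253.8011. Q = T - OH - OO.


Inventory position = OH + OO = 70.4158 + 253.8011 = 324.2169
Q = 2664.6038 - 324.2169 = 2340.3869

2340.3869 units


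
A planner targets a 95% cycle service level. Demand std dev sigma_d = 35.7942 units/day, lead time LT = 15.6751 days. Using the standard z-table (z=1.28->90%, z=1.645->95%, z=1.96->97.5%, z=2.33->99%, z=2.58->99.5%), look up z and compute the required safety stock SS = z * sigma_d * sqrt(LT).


From the table, SL = 95% corresponds to z = 1.645
sqrt(LT) = sqrt(15.6751) = 3.9592
SS = 1.645 * 35.7942 * 3.9592 = 233.1222

233.1222 units


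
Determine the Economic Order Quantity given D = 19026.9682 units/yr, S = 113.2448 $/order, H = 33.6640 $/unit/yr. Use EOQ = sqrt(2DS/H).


2*D*S = 2 * 19026.9682 * 113.2448 = 4309410.4168
2*D*S/H = 128012.4292
EOQ = sqrt(128012.4292) = 357.7882

357.7882 units


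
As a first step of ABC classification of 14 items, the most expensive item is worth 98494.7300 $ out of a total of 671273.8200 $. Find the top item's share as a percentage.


Top item = 98494.7300
Total = 671273.8200
Percentage = 98494.7300 / 671273.8200 * 100 = 14.6728

14.6728%


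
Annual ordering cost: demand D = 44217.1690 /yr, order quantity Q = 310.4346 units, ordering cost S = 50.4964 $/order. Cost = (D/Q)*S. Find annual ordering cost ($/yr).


Number of orders = D/Q = 142.4363
Cost = 142.4363 * 50.4964 = 7192.5225

7192.5225 $/yr


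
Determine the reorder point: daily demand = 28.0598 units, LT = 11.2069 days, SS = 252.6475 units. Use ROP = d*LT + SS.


d*LT = 28.0598 * 11.2069 = 314.4634
ROP = 314.4634 + 252.6475 = 567.1109

567.1109 units


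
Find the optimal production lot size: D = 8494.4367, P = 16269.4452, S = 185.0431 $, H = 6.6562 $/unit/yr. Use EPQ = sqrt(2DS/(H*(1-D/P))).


1 - D/P = 1 - 0.5221 = 0.4779
H*(1-D/P) = 3.1809
2DS = 3143673.7994
EPQ = sqrt(988286.7747) = 994.1261

994.1261 units


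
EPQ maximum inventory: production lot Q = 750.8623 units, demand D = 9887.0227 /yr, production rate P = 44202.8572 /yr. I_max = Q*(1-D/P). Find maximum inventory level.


D/P = 0.2237
1 - D/P = 0.7763
I_max = 750.8623 * 0.7763 = 582.9140

582.9140 units


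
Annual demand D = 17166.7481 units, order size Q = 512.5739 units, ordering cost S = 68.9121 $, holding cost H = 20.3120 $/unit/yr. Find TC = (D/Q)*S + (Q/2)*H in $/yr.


Ordering cost = D*S/Q = 2307.9534
Holding cost = Q*H/2 = 5205.7005
TC = 2307.9534 + 5205.7005 = 7513.6539

7513.6539 $/yr


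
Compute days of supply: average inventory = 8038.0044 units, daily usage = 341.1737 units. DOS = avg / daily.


DOS = 8038.0044 / 341.1737 = 23.5599

23.5599 days


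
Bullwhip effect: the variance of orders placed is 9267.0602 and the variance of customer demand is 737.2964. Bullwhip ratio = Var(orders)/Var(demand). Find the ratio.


BW = 9267.0602 / 737.2964 = 12.5690

12.5690


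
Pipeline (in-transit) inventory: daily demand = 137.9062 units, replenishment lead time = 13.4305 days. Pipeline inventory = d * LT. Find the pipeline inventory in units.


Pipeline = 137.9062 * 13.4305 = 1852.1492

1852.1492 units


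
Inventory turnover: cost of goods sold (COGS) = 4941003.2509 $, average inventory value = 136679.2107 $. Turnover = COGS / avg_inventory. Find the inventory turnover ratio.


Turnover = 4941003.2509 / 136679.2107 = 36.1504

36.1504


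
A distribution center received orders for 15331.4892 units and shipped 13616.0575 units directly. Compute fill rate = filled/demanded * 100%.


FR = 13616.0575 / 15331.4892 * 100 = 88.8111

88.8111%


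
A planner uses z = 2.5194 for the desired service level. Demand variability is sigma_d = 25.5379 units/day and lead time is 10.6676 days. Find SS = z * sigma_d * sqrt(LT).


sqrt(LT) = sqrt(10.6676) = 3.2661
SS = 2.5194 * 25.5379 * 3.2661 = 210.1434

210.1434 units


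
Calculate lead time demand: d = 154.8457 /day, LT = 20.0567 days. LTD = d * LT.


LTD = 154.8457 * 20.0567 = 3105.6938

3105.6938 units


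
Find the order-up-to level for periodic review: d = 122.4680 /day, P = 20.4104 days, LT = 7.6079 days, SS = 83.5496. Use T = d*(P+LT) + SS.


P + LT = 28.0183
d*(P+LT) = 122.4680 * 28.0183 = 3431.3452
T = 3431.3452 + 83.5496 = 3514.8948

3514.8948 units


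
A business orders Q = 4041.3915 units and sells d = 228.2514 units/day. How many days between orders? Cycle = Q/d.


Cycle = 4041.3915 / 228.2514 = 17.7059

17.7059 days


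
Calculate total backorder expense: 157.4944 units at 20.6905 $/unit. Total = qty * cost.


Total = 157.4944 * 20.6905 = 3258.6379

3258.6379 $


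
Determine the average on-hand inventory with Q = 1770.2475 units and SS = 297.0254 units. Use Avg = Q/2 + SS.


Q/2 = 885.1237
Avg = 885.1237 + 297.0254 = 1182.1491

1182.1491 units


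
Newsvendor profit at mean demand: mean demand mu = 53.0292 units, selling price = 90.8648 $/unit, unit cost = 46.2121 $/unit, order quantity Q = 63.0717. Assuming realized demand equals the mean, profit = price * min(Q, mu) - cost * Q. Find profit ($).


Sales at mu = min(63.0717, 53.0292) = 53.0292
Revenue = 90.8648 * 53.0292 = 4818.4877
Total cost = 46.2121 * 63.0717 = 2914.6757
Profit = 4818.4877 - 2914.6757 = 1903.8119

1903.8119 $


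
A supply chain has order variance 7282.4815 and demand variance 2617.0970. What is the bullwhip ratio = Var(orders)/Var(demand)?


BW = 7282.4815 / 2617.0970 = 2.7827

2.7827


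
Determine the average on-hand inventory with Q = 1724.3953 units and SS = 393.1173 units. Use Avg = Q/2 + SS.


Q/2 = 862.1976
Avg = 862.1976 + 393.1173 = 1255.3149

1255.3149 units


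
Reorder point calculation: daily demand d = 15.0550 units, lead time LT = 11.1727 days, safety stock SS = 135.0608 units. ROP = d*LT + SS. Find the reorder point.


d*LT = 15.0550 * 11.1727 = 168.2050
ROP = 168.2050 + 135.0608 = 303.2658

303.2658 units


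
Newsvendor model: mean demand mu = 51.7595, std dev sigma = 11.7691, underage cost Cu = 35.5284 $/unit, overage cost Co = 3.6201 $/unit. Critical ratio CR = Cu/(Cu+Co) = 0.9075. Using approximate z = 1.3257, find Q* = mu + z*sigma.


CR = Cu/(Cu+Co) = 35.5284/(35.5284+3.6201) = 0.9075
z = 1.3257
Q* = 51.7595 + 1.3257 * 11.7691 = 67.3618

67.3618 units


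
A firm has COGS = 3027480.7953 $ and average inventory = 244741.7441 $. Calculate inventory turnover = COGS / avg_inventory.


Turnover = 3027480.7953 / 244741.7441 = 12.3701

12.3701


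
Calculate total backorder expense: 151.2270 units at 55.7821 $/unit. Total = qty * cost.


Total = 151.2270 * 55.7821 = 8435.7596

8435.7596 $


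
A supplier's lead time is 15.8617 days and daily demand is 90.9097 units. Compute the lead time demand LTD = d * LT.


LTD = 90.9097 * 15.8617 = 1441.9824

1441.9824 units


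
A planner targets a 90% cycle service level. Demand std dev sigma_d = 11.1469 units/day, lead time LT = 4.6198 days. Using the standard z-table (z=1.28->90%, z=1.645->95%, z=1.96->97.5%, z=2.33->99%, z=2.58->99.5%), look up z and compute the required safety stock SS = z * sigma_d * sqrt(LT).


From the table, SL = 90% corresponds to z = 1.28
sqrt(LT) = sqrt(4.6198) = 2.1494
SS = 1.28 * 11.1469 * 2.1494 = 30.6673

30.6673 units


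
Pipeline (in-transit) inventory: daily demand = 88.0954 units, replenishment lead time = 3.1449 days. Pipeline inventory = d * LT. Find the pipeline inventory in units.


Pipeline = 88.0954 * 3.1449 = 277.0512

277.0512 units


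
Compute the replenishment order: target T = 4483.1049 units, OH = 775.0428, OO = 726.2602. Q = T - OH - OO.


Inventory position = OH + OO = 775.0428 + 726.2602 = 1501.3030
Q = 4483.1049 - 1501.3030 = 2981.8019

2981.8019 units


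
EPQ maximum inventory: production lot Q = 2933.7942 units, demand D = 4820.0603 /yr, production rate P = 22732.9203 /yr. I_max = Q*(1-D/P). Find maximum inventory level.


D/P = 0.2120
1 - D/P = 0.7880
I_max = 2933.7942 * 0.7880 = 2311.7419

2311.7419 units


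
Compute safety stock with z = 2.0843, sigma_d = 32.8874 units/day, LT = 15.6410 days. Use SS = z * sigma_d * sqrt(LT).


sqrt(LT) = sqrt(15.6410) = 3.9549
SS = 2.0843 * 32.8874 * 3.9549 = 271.0953

271.0953 units


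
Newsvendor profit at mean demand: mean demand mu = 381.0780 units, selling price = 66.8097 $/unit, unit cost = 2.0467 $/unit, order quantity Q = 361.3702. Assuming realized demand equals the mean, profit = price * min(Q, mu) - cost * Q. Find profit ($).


Sales at mu = min(361.3702, 381.0780) = 361.3702
Revenue = 66.8097 * 361.3702 = 24143.0347
Total cost = 2.0467 * 361.3702 = 739.6164
Profit = 24143.0347 - 739.6164 = 23403.4183

23403.4183 $


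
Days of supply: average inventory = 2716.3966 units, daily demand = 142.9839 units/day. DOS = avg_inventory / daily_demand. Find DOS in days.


DOS = 2716.3966 / 142.9839 = 18.9979

18.9979 days


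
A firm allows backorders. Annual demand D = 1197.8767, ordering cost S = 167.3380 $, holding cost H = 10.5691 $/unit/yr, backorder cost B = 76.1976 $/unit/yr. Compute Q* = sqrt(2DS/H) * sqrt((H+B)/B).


sqrt(2DS/H) = 194.7598
sqrt((H+B)/B) = 1.0671
Q* = 194.7598 * 1.0671 = 207.8286

207.8286 units


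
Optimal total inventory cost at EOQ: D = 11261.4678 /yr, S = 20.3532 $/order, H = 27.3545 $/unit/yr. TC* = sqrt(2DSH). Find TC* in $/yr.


2*D*S*H = 12539680.6437
TC* = sqrt(12539680.6437) = 3541.1411

3541.1411 $/yr


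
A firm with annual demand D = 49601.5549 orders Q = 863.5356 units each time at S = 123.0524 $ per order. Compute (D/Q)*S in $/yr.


Number of orders = D/Q = 57.4401
Cost = 57.4401 * 123.0524 = 7068.1398

7068.1398 $/yr


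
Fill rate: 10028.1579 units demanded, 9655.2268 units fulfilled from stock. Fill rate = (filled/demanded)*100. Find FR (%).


FR = 9655.2268 / 10028.1579 * 100 = 96.2812

96.2812%


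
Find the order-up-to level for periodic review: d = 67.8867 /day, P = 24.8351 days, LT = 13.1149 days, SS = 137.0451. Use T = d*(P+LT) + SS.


P + LT = 37.9500
d*(P+LT) = 67.8867 * 37.9500 = 2576.3003
T = 2576.3003 + 137.0451 = 2713.3454

2713.3454 units


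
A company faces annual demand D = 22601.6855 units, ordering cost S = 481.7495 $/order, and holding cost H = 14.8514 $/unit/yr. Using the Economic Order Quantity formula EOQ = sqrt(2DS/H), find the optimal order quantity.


2*D*S = 2 * 22601.6855 * 481.7495 = 21776701.3776
2*D*S/H = 1466306.2996
EOQ = sqrt(1466306.2996) = 1210.9114

1210.9114 units


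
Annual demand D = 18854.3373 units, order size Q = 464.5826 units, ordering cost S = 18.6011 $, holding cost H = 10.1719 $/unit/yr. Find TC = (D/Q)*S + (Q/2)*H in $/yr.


Ordering cost = D*S/Q = 754.8957
Holding cost = Q*H/2 = 2362.8439
TC = 754.8957 + 2362.8439 = 3117.7396

3117.7396 $/yr


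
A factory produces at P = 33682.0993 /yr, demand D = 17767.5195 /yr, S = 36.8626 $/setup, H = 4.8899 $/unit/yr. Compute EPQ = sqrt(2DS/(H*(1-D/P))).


1 - D/P = 1 - 0.5275 = 0.4725
H*(1-D/P) = 2.3104
2DS = 1309913.9286
EPQ = sqrt(566952.6088) = 752.9626

752.9626 units


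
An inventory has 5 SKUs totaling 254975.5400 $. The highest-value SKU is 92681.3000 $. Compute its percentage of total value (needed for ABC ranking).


Top item = 92681.3000
Total = 254975.5400
Percentage = 92681.3000 / 254975.5400 * 100 = 36.3491

36.3491%


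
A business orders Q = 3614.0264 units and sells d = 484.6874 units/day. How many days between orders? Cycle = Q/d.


Cycle = 3614.0264 / 484.6874 = 7.4564

7.4564 days


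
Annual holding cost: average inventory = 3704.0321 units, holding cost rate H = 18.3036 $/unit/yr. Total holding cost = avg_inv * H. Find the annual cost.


Cost = 3704.0321 * 18.3036 = 67797.1219

67797.1219 $/yr


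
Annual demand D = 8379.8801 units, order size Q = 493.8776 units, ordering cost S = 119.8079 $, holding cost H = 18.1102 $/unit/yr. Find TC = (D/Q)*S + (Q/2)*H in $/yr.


Ordering cost = D*S/Q = 2032.8434
Holding cost = Q*H/2 = 4472.1111
TC = 2032.8434 + 4472.1111 = 6504.9545

6504.9545 $/yr


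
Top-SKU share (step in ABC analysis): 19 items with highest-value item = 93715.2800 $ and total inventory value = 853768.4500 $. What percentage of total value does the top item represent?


Top item = 93715.2800
Total = 853768.4500
Percentage = 93715.2800 / 853768.4500 * 100 = 10.9767

10.9767%


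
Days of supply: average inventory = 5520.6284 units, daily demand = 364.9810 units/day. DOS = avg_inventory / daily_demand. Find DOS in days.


DOS = 5520.6284 / 364.9810 = 15.1258

15.1258 days


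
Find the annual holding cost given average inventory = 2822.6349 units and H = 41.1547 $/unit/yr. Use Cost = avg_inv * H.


Cost = 2822.6349 * 41.1547 = 116164.6925

116164.6925 $/yr


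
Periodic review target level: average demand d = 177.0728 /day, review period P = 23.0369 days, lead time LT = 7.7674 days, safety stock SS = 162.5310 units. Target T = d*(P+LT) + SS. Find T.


P + LT = 30.8043
d*(P+LT) = 177.0728 * 30.8043 = 5454.6037
T = 5454.6037 + 162.5310 = 5617.1347

5617.1347 units


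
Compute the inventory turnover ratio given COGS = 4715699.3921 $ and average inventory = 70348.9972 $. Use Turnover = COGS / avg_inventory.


Turnover = 4715699.3921 / 70348.9972 = 67.0329

67.0329


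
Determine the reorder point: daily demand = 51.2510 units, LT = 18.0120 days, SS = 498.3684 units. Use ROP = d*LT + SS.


d*LT = 51.2510 * 18.0120 = 923.1330
ROP = 923.1330 + 498.3684 = 1421.5014

1421.5014 units


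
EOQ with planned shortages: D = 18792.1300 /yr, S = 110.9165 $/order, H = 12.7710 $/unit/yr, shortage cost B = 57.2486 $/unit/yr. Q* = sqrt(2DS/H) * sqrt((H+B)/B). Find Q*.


sqrt(2DS/H) = 571.3321
sqrt((H+B)/B) = 1.1059
Q* = 571.3321 * 1.1059 = 631.8529

631.8529 units


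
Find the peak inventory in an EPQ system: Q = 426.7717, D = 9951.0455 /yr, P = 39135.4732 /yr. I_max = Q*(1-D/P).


D/P = 0.2543
1 - D/P = 0.7457
I_max = 426.7717 * 0.7457 = 318.2557

318.2557 units


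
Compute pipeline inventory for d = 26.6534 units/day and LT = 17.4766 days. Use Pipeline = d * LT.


Pipeline = 26.6534 * 17.4766 = 465.8108

465.8108 units


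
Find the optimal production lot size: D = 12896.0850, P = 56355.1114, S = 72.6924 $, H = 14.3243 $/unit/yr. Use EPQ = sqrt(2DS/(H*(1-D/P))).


1 - D/P = 1 - 0.2288 = 0.7712
H*(1-D/P) = 11.0464
2DS = 1874894.7385
EPQ = sqrt(169729.2930) = 411.9822

411.9822 units


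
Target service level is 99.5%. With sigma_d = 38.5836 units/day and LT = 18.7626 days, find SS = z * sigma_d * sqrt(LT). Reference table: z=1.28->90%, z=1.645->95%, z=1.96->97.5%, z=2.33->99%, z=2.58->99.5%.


From the table, SL = 99.5% corresponds to z = 2.58
sqrt(LT) = sqrt(18.7626) = 4.3316
SS = 2.58 * 38.5836 * 4.3316 = 431.1903

431.1903 units
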